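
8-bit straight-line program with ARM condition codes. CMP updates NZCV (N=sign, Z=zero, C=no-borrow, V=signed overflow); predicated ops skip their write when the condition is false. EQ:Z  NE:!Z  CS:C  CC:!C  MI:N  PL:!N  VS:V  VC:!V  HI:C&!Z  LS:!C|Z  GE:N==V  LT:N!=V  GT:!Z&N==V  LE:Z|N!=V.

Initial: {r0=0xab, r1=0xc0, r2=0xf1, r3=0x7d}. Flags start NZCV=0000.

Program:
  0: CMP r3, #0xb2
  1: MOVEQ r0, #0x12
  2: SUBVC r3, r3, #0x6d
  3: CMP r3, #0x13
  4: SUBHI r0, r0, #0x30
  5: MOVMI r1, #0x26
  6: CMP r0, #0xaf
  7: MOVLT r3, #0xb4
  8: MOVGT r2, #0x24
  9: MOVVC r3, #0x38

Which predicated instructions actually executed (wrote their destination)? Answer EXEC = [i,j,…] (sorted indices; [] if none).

0: ✓ CMP  NZCV=1001
1: · MOVEQ
2: · SUBVC
3: ✓ CMP  NZCV=0010
4: ✓ SUBHI  r0←0x7b
5: · MOVMI
6: ✓ CMP  NZCV=1001
7: · MOVLT
8: ✓ MOVGT  r2←0x24
9: · MOVVC

EXEC = [4,8]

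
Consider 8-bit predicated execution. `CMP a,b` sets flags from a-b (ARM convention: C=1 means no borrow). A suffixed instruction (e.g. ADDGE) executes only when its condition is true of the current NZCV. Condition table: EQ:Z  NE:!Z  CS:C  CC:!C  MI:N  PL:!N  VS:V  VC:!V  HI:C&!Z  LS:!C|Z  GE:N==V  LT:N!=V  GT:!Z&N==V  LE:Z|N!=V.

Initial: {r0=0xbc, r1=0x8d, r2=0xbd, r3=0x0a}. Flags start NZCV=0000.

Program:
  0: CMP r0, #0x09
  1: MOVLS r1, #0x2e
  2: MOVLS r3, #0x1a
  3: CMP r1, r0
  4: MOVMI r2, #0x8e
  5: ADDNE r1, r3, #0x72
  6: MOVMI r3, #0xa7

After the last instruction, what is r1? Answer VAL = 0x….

0: ✓ CMP  NZCV=1010
1: · MOVLS
2: · MOVLS
3: ✓ CMP  NZCV=1000
4: ✓ MOVMI  r2←0x8e
5: ✓ ADDNE  r1←0x7c
6: ✓ MOVMI  r3←0xa7

VAL = 0x7c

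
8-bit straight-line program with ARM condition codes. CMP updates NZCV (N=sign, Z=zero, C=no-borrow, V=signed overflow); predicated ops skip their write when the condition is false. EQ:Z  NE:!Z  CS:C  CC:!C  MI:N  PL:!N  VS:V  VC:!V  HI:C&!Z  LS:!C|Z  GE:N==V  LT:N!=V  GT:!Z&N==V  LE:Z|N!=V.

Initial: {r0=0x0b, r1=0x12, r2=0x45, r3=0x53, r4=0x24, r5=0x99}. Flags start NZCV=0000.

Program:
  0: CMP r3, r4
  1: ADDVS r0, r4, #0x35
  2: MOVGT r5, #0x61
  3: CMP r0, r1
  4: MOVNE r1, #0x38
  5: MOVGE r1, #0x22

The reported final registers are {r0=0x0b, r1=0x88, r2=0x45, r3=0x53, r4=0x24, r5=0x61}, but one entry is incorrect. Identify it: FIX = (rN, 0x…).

[0] flags=0010 → (cmp)
[1] flags=0010 VS?F → skip
[2] flags=0010 GT?T → r5=0x61
[3] flags=1000 → (cmp)
[4] flags=1000 NE?T → r1=0x38
[5] flags=1000 GE?F → skip

FIX = (r1, 0x38)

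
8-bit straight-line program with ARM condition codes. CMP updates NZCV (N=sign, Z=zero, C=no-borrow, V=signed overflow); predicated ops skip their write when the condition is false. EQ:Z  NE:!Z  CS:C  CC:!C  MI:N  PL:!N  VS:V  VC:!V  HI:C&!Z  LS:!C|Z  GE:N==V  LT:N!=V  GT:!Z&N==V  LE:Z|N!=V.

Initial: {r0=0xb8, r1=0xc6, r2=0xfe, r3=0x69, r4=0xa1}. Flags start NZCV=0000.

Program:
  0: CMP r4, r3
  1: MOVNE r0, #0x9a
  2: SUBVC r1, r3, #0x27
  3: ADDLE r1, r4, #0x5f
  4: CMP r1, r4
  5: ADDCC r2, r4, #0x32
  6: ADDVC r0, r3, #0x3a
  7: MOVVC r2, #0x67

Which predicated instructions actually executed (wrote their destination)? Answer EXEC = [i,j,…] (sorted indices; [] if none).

EXEC = [1,3,5,6,7]

[0] flags=0011 → (cmp)
[1] flags=0011 NE?T → r0=0x9a
[2] flags=0011 VC?F → skip
[3] flags=0011 LE?T → r1=0x00
[4] flags=0000 → (cmp)
[5] flags=0000 CC?T → r2=0xd3
[6] flags=0000 VC?T → r0=0xa3
[7] flags=0000 VC?T → r2=0x67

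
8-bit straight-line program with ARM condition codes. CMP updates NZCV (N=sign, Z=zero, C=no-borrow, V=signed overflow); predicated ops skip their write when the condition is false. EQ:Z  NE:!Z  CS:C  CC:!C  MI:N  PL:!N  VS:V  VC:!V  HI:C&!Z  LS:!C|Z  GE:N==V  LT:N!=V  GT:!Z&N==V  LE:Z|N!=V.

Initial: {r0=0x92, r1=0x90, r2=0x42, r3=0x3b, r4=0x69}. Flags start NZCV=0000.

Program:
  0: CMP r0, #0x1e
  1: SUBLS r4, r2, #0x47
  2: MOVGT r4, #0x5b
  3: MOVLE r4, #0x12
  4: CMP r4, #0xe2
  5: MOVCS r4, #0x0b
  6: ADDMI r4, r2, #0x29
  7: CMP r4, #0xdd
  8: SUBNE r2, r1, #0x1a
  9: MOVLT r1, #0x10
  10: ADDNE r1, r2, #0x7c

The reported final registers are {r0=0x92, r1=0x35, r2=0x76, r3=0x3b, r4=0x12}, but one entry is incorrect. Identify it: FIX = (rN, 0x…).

FIX = (r1, 0xf2)

0: ✓ CMP  NZCV=0011
1: · SUBLS
2: · MOVGT
3: ✓ MOVLE  r4←0x12
4: ✓ CMP  NZCV=0000
5: · MOVCS
6: · ADDMI
7: ✓ CMP  NZCV=0000
8: ✓ SUBNE  r2←0x76
9: · MOVLT
10: ✓ ADDNE  r1←0xf2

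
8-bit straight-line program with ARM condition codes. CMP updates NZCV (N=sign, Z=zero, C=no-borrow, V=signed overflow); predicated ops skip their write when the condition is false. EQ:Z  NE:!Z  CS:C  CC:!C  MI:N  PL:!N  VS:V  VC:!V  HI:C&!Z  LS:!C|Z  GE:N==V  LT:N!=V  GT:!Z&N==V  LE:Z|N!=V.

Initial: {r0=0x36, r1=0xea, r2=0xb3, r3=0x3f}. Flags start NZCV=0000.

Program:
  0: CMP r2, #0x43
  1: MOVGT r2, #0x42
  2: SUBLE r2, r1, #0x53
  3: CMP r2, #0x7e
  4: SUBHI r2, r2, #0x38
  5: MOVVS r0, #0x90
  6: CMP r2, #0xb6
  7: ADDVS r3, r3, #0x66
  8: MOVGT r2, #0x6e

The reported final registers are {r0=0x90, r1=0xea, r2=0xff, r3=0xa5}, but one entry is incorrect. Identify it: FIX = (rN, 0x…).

FIX = (r2, 0x6e)

0: ✓ CMP  NZCV=0011
1: · MOVGT
2: ✓ SUBLE  r2←0x97
3: ✓ CMP  NZCV=0011
4: ✓ SUBHI  r2←0x5f
5: ✓ MOVVS  r0←0x90
6: ✓ CMP  NZCV=1001
7: ✓ ADDVS  r3←0xa5
8: ✓ MOVGT  r2←0x6e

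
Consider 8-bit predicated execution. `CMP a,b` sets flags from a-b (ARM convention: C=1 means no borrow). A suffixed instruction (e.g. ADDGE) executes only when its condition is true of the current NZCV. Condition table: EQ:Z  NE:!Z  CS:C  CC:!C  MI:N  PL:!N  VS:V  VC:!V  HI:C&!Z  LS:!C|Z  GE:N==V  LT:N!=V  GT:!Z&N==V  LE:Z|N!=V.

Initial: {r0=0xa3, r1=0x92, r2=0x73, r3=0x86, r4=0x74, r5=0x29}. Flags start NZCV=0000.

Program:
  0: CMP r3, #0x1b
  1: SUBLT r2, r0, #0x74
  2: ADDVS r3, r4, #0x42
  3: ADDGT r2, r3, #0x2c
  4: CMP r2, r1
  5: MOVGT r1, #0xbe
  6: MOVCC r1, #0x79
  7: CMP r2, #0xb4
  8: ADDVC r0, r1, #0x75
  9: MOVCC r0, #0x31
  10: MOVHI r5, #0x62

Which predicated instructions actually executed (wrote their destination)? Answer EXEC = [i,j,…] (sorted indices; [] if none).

0: ✓ CMP  NZCV=0011
1: ✓ SUBLT  r2←0x2f
2: ✓ ADDVS  r3←0xb6
3: · ADDGT
4: ✓ CMP  NZCV=1001
5: ✓ MOVGT  r1←0xbe
6: ✓ MOVCC  r1←0x79
7: ✓ CMP  NZCV=0000
8: ✓ ADDVC  r0←0xee
9: ✓ MOVCC  r0←0x31
10: · MOVHI

EXEC = [1,2,5,6,8,9]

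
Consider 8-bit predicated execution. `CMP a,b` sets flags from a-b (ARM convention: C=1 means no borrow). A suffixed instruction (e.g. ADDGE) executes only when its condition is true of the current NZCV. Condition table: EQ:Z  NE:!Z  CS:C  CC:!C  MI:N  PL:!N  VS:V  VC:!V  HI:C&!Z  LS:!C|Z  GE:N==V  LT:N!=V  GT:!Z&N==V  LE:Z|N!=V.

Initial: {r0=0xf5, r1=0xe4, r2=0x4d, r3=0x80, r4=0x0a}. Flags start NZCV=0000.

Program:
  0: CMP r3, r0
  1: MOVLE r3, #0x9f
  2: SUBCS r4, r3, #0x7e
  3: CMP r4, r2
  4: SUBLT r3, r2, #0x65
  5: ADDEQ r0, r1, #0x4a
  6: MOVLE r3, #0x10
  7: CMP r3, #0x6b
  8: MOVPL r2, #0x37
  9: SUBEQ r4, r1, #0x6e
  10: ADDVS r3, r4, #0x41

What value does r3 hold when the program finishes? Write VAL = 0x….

VAL = 0x10

[0] flags=1000 → (cmp)
[1] flags=1000 LE?T → r3=0x9f
[2] flags=1000 CS?F → skip
[3] flags=1000 → (cmp)
[4] flags=1000 LT?T → r3=0xe8
[5] flags=1000 EQ?F → skip
[6] flags=1000 LE?T → r3=0x10
[7] flags=1000 → (cmp)
[8] flags=1000 PL?F → skip
[9] flags=1000 EQ?F → skip
[10] flags=1000 VS?F → skip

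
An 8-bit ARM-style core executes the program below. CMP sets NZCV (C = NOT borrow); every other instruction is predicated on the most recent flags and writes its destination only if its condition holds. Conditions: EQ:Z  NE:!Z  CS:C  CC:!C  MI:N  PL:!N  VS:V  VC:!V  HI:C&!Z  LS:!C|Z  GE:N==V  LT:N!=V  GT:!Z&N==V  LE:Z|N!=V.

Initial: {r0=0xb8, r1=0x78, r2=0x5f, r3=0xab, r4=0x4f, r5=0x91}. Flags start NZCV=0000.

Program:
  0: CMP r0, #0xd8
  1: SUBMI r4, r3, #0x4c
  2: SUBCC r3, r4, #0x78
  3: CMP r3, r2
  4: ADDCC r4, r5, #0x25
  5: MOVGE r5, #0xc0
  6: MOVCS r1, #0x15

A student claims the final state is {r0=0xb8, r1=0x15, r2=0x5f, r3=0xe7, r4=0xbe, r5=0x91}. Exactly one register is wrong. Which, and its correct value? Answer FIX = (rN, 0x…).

FIX = (r4, 0x5f)

0: ✓ CMP  NZCV=1000
1: ✓ SUBMI  r4←0x5f
2: ✓ SUBCC  r3←0xe7
3: ✓ CMP  NZCV=1010
4: · ADDCC
5: · MOVGE
6: ✓ MOVCS  r1←0x15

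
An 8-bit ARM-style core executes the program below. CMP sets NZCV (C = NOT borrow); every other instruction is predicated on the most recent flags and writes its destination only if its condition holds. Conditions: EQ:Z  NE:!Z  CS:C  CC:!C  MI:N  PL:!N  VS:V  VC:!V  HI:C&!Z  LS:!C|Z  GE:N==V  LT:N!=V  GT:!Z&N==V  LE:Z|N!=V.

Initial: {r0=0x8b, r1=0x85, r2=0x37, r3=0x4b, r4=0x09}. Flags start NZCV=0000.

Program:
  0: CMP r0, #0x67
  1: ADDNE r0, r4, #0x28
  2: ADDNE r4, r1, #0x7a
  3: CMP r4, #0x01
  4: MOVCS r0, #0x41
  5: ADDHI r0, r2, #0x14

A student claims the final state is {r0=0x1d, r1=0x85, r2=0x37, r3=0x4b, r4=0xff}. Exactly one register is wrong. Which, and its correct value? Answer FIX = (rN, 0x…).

0: ✓ CMP  NZCV=0011
1: ✓ ADDNE  r0←0x31
2: ✓ ADDNE  r4←0xff
3: ✓ CMP  NZCV=1010
4: ✓ MOVCS  r0←0x41
5: ✓ ADDHI  r0←0x4b

FIX = (r0, 0x4b)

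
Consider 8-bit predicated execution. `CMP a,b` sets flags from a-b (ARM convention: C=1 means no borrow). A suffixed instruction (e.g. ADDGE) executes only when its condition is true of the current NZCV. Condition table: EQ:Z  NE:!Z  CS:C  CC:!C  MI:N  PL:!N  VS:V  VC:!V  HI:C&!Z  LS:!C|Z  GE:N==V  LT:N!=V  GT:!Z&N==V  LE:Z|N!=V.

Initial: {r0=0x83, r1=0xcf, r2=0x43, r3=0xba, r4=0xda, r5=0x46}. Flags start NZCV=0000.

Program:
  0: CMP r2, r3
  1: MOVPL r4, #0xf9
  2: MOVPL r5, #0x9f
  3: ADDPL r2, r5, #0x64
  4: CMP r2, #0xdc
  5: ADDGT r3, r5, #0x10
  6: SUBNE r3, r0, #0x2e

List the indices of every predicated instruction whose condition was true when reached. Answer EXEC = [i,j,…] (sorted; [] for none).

EXEC = [5,6]

0: ✓ CMP  NZCV=1001
1: · MOVPL
2: · MOVPL
3: · ADDPL
4: ✓ CMP  NZCV=0000
5: ✓ ADDGT  r3←0x56
6: ✓ SUBNE  r3←0x55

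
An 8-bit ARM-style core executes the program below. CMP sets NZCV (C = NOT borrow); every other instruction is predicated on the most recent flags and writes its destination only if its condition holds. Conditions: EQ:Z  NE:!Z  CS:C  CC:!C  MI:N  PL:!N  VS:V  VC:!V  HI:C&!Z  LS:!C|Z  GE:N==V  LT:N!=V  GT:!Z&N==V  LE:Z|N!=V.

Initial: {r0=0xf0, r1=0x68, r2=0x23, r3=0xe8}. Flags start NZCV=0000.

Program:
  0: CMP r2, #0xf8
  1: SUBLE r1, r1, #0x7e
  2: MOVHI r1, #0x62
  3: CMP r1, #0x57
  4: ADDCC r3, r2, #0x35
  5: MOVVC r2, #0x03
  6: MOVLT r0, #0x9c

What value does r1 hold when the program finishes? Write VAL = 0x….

[0] flags=0000 → (cmp)
[1] flags=0000 LE?F → skip
[2] flags=0000 HI?F → skip
[3] flags=0010 → (cmp)
[4] flags=0010 CC?F → skip
[5] flags=0010 VC?T → r2=0x03
[6] flags=0010 LT?F → skip

VAL = 0x68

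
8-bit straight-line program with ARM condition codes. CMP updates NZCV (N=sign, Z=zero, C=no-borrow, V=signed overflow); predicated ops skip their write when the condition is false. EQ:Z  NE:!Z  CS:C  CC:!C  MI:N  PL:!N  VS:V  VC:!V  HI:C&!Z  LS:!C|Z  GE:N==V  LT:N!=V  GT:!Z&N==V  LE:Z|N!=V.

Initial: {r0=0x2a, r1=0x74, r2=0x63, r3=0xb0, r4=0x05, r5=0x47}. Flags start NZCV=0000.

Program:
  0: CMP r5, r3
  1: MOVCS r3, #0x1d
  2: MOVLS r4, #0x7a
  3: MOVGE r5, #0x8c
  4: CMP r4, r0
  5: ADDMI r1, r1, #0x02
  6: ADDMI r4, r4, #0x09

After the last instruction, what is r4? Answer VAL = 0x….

VAL = 0x7a

[0] flags=1001 → (cmp)
[1] flags=1001 CS?F → skip
[2] flags=1001 LS?T → r4=0x7a
[3] flags=1001 GE?T → r5=0x8c
[4] flags=0010 → (cmp)
[5] flags=0010 MI?F → skip
[6] flags=0010 MI?F → skip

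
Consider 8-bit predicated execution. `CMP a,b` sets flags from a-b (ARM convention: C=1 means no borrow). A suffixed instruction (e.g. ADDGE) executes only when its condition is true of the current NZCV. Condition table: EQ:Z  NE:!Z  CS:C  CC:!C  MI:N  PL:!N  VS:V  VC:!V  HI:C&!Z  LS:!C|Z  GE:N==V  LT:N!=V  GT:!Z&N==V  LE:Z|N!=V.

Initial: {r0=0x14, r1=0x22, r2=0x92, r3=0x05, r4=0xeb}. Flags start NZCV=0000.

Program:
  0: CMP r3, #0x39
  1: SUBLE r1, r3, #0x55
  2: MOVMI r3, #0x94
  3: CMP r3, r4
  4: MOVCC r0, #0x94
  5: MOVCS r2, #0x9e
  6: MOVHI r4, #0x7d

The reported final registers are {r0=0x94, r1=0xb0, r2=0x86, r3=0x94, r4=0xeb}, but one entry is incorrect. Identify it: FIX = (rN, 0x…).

FIX = (r2, 0x92)

[0] flags=1000 → (cmp)
[1] flags=1000 LE?T → r1=0xb0
[2] flags=1000 MI?T → r3=0x94
[3] flags=1000 → (cmp)
[4] flags=1000 CC?T → r0=0x94
[5] flags=1000 CS?F → skip
[6] flags=1000 HI?F → skip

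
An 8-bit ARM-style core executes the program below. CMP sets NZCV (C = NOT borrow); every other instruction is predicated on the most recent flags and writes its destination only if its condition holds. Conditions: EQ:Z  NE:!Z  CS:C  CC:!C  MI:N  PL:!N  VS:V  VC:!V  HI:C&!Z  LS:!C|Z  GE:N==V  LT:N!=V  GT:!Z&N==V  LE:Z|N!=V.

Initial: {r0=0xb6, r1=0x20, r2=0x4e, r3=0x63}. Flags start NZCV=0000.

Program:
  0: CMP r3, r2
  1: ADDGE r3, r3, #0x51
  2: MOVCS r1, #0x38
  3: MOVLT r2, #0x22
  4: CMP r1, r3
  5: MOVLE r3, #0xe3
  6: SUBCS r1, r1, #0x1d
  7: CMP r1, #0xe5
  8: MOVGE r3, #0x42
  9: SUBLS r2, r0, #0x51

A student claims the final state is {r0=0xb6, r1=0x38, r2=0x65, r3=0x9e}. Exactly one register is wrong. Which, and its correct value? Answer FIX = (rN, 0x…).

0: ✓ CMP  NZCV=0010
1: ✓ ADDGE  r3←0xb4
2: ✓ MOVCS  r1←0x38
3: · MOVLT
4: ✓ CMP  NZCV=1001
5: · MOVLE
6: · SUBCS
7: ✓ CMP  NZCV=0000
8: ✓ MOVGE  r3←0x42
9: ✓ SUBLS  r2←0x65

FIX = (r3, 0x42)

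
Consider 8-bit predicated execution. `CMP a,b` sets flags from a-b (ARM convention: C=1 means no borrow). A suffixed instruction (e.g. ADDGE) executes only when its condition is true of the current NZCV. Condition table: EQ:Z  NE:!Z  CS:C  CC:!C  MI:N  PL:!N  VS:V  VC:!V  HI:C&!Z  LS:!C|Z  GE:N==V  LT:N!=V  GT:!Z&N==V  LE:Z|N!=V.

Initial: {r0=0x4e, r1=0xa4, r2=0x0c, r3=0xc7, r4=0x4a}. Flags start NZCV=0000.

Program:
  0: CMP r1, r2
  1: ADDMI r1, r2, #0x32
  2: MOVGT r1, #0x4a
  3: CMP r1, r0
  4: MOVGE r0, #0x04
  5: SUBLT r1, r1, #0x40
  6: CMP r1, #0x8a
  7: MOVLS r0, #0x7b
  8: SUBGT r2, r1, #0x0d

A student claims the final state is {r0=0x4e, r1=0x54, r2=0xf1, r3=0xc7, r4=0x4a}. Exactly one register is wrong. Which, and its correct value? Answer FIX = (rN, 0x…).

FIX = (r1, 0xfe)

[0] flags=1010 → (cmp)
[1] flags=1010 MI?T → r1=0x3e
[2] flags=1010 GT?F → skip
[3] flags=1000 → (cmp)
[4] flags=1000 GE?F → skip
[5] flags=1000 LT?T → r1=0xfe
[6] flags=0010 → (cmp)
[7] flags=0010 LS?F → skip
[8] flags=0010 GT?T → r2=0xf1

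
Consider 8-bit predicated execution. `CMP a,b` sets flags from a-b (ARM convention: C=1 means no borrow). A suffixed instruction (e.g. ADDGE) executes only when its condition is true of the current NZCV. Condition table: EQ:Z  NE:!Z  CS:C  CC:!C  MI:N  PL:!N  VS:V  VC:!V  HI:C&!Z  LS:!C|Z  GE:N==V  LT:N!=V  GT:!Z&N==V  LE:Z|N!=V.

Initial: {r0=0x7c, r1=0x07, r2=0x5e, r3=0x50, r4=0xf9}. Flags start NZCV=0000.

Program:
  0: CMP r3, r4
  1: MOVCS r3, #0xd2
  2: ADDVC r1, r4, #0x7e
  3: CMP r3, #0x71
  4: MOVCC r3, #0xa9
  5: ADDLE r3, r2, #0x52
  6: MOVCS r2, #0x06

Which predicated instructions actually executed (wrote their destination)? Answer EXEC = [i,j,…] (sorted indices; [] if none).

0: ✓ CMP  NZCV=0000
1: · MOVCS
2: ✓ ADDVC  r1←0x77
3: ✓ CMP  NZCV=1000
4: ✓ MOVCC  r3←0xa9
5: ✓ ADDLE  r3←0xb0
6: · MOVCS

EXEC = [2,4,5]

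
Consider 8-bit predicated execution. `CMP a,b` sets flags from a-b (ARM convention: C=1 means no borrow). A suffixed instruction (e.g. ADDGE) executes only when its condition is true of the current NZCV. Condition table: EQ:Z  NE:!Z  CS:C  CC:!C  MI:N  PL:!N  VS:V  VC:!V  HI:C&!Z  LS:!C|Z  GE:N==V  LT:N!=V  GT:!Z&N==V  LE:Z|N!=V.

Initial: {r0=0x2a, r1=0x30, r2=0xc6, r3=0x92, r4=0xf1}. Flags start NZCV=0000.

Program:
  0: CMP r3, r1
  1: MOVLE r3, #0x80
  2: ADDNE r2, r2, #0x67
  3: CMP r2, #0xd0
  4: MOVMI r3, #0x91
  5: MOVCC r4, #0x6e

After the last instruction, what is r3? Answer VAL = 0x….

0: ✓ CMP  NZCV=0011
1: ✓ MOVLE  r3←0x80
2: ✓ ADDNE  r2←0x2d
3: ✓ CMP  NZCV=0000
4: · MOVMI
5: ✓ MOVCC  r4←0x6e

VAL = 0x80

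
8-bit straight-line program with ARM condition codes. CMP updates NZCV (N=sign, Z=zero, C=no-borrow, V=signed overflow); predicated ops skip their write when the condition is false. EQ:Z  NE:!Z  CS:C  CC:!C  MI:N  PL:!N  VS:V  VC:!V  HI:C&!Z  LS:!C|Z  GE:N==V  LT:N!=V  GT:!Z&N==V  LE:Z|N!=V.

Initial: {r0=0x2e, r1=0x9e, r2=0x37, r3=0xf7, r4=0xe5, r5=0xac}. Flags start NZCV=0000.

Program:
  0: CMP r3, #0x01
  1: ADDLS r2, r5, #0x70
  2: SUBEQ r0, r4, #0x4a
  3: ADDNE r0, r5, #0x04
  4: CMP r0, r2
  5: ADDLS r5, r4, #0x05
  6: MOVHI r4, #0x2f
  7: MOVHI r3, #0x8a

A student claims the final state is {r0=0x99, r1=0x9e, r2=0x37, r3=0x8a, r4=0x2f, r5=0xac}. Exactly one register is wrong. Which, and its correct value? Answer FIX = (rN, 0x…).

[0] flags=1010 → (cmp)
[1] flags=1010 LS?F → skip
[2] flags=1010 EQ?F → skip
[3] flags=1010 NE?T → r0=0xb0
[4] flags=0011 → (cmp)
[5] flags=0011 LS?F → skip
[6] flags=0011 HI?T → r4=0x2f
[7] flags=0011 HI?T → r3=0x8a

FIX = (r0, 0xb0)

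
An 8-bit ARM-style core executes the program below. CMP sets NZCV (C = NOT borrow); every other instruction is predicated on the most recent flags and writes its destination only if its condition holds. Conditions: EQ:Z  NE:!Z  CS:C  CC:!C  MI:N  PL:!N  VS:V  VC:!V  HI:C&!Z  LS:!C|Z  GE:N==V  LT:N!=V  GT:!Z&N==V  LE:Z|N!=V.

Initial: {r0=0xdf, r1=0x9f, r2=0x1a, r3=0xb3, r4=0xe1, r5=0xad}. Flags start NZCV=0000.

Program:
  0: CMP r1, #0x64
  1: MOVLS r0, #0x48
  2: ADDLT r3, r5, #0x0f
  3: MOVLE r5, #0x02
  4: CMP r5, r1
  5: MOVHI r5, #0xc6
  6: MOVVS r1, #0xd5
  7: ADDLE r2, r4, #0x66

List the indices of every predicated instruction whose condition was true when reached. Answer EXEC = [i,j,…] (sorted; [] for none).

[0] flags=0011 → (cmp)
[1] flags=0011 LS?F → skip
[2] flags=0011 LT?T → r3=0xbc
[3] flags=0011 LE?T → r5=0x02
[4] flags=0000 → (cmp)
[5] flags=0000 HI?F → skip
[6] flags=0000 VS?F → skip
[7] flags=0000 LE?F → skip

EXEC = [2,3]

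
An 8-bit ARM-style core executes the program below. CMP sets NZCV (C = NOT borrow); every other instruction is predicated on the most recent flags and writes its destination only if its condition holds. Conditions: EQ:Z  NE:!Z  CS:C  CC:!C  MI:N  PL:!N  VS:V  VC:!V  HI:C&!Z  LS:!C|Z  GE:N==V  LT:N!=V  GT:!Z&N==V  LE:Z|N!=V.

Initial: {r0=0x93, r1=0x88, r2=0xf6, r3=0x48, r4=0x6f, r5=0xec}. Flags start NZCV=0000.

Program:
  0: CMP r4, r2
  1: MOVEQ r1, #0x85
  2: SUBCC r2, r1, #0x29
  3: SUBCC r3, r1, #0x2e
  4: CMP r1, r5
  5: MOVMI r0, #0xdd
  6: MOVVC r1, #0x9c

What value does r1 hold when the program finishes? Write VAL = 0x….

VAL = 0x9c

0: ✓ CMP  NZCV=0000
1: · MOVEQ
2: ✓ SUBCC  r2←0x5f
3: ✓ SUBCC  r3←0x5a
4: ✓ CMP  NZCV=1000
5: ✓ MOVMI  r0←0xdd
6: ✓ MOVVC  r1←0x9c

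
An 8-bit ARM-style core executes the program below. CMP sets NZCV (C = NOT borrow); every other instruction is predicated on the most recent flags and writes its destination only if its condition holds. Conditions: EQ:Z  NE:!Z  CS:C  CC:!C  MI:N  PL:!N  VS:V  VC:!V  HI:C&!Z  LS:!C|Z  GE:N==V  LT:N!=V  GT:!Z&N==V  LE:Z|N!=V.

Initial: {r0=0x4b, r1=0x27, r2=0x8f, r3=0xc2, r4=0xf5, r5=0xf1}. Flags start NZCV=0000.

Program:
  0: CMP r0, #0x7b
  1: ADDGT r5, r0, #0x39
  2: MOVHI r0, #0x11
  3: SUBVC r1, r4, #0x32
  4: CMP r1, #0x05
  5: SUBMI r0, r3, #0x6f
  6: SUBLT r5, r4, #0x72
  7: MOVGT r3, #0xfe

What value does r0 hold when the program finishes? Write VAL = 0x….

VAL = 0x53

[0] flags=1000 → (cmp)
[1] flags=1000 GT?F → skip
[2] flags=1000 HI?F → skip
[3] flags=1000 VC?T → r1=0xc3
[4] flags=1010 → (cmp)
[5] flags=1010 MI?T → r0=0x53
[6] flags=1010 LT?T → r5=0x83
[7] flags=1010 GT?F → skip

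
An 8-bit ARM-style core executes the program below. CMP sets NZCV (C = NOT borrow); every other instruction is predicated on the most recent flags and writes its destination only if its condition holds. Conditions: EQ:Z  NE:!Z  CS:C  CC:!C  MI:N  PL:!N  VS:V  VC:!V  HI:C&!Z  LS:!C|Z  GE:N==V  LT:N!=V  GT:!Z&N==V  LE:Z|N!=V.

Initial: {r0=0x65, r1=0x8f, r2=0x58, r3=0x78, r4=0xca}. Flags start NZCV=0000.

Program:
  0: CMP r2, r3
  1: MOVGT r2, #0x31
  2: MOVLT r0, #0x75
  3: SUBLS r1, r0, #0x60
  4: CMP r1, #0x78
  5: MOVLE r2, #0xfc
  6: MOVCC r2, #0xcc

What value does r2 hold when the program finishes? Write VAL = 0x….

[0] flags=1000 → (cmp)
[1] flags=1000 GT?F → skip
[2] flags=1000 LT?T → r0=0x75
[3] flags=1000 LS?T → r1=0x15
[4] flags=1000 → (cmp)
[5] flags=1000 LE?T → r2=0xfc
[6] flags=1000 CC?T → r2=0xcc

VAL = 0xcc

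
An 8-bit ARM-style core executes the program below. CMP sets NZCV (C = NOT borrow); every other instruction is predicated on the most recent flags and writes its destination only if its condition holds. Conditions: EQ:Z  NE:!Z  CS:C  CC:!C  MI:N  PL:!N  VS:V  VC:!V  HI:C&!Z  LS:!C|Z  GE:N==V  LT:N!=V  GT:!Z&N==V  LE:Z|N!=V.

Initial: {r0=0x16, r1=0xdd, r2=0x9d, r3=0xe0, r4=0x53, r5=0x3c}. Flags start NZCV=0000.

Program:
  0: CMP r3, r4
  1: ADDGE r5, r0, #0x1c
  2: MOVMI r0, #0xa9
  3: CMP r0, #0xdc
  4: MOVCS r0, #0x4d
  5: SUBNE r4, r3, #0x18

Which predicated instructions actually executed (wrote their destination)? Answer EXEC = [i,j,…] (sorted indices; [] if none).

0: ✓ CMP  NZCV=1010
1: · ADDGE
2: ✓ MOVMI  r0←0xa9
3: ✓ CMP  NZCV=1000
4: · MOVCS
5: ✓ SUBNE  r4←0xc8

EXEC = [2,5]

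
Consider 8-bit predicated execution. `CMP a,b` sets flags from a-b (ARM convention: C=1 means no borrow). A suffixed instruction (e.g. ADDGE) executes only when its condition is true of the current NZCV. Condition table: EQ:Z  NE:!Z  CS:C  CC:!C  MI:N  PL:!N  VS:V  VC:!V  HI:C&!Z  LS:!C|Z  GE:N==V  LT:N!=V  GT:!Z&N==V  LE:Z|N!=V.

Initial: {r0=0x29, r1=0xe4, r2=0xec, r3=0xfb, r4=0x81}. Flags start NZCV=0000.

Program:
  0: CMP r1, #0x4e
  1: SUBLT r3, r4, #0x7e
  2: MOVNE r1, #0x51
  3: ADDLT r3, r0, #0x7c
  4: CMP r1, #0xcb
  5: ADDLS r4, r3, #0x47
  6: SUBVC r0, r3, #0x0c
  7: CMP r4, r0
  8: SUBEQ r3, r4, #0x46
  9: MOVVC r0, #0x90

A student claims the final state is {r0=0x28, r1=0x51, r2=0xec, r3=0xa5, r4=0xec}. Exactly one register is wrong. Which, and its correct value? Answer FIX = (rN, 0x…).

0: ✓ CMP  NZCV=1010
1: ✓ SUBLT  r3←0x03
2: ✓ MOVNE  r1←0x51
3: ✓ ADDLT  r3←0xa5
4: ✓ CMP  NZCV=1001
5: ✓ ADDLS  r4←0xec
6: · SUBVC
7: ✓ CMP  NZCV=1010
8: · SUBEQ
9: ✓ MOVVC  r0←0x90

FIX = (r0, 0x90)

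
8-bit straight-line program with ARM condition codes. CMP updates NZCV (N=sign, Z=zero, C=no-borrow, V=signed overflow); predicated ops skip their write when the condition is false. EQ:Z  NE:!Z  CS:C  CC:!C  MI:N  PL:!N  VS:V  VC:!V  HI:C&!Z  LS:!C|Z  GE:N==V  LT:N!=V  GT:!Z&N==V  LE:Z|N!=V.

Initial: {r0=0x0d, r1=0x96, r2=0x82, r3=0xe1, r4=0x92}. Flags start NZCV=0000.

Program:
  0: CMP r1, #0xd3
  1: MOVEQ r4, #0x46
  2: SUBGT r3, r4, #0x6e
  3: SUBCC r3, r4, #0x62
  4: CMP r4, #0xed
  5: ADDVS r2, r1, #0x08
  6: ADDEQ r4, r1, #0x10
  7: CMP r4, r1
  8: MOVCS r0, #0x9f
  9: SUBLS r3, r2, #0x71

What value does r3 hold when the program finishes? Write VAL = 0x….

VAL = 0x11

[0] flags=1000 → (cmp)
[1] flags=1000 EQ?F → skip
[2] flags=1000 GT?F → skip
[3] flags=1000 CC?T → r3=0x30
[4] flags=1000 → (cmp)
[5] flags=1000 VS?F → skip
[6] flags=1000 EQ?F → skip
[7] flags=1000 → (cmp)
[8] flags=1000 CS?F → skip
[9] flags=1000 LS?T → r3=0x11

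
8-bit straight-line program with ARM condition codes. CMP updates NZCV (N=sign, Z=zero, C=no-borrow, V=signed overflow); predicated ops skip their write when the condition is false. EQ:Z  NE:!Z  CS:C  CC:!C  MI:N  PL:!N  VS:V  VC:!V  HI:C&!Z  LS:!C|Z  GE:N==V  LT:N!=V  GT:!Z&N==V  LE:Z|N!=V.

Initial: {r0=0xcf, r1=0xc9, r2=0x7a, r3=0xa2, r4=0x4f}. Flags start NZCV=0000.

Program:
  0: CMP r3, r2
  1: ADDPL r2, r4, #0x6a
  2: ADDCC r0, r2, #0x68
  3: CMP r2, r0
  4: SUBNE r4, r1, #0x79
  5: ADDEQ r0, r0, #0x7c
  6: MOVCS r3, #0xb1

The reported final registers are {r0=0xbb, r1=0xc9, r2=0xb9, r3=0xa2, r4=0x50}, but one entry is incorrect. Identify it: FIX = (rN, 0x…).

FIX = (r0, 0xcf)

[0] flags=0011 → (cmp)
[1] flags=0011 PL?T → r2=0xb9
[2] flags=0011 CC?F → skip
[3] flags=1000 → (cmp)
[4] flags=1000 NE?T → r4=0x50
[5] flags=1000 EQ?F → skip
[6] flags=1000 CS?F → skip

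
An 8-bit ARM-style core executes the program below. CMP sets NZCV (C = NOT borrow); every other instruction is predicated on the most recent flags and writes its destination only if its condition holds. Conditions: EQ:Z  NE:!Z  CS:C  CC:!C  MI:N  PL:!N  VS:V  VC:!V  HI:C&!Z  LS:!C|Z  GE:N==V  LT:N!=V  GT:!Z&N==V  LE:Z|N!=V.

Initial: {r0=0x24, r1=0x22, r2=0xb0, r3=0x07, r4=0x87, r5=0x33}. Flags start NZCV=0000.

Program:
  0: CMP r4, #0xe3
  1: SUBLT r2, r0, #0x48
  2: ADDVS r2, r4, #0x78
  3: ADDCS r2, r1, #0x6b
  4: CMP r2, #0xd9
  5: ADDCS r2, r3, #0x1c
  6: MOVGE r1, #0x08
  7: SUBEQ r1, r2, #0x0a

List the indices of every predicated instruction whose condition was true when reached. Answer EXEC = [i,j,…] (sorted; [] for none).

[0] flags=1000 → (cmp)
[1] flags=1000 LT?T → r2=0xdc
[2] flags=1000 VS?F → skip
[3] flags=1000 CS?F → skip
[4] flags=0010 → (cmp)
[5] flags=0010 CS?T → r2=0x23
[6] flags=0010 GE?T → r1=0x08
[7] flags=0010 EQ?F → skip

EXEC = [1,5,6]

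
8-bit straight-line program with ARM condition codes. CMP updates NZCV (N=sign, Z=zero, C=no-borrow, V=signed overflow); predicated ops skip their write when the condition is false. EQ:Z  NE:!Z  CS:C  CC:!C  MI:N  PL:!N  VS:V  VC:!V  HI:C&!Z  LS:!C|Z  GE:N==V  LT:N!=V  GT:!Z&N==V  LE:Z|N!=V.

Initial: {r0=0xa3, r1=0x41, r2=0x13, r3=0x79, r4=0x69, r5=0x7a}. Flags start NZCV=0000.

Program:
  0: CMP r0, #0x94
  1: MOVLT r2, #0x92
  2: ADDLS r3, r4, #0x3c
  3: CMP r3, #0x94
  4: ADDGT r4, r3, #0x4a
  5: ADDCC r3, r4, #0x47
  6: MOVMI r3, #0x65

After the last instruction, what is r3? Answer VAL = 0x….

VAL = 0x65

0: ✓ CMP  NZCV=0010
1: · MOVLT
2: · ADDLS
3: ✓ CMP  NZCV=1001
4: ✓ ADDGT  r4←0xc3
5: ✓ ADDCC  r3←0x0a
6: ✓ MOVMI  r3←0x65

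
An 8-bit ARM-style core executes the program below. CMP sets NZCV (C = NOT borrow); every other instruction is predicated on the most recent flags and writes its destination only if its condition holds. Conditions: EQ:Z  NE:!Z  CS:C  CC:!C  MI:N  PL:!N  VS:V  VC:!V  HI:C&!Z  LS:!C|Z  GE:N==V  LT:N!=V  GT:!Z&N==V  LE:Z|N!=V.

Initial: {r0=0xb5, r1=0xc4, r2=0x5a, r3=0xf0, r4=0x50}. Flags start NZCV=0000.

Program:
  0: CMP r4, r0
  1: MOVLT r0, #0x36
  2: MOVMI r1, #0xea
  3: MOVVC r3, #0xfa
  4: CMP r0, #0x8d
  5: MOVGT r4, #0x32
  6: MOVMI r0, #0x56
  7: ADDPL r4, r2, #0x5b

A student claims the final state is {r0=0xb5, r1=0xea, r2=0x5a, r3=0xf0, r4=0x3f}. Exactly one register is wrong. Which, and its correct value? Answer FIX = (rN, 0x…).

FIX = (r4, 0xb5)

[0] flags=1001 → (cmp)
[1] flags=1001 LT?F → skip
[2] flags=1001 MI?T → r1=0xea
[3] flags=1001 VC?F → skip
[4] flags=0010 → (cmp)
[5] flags=0010 GT?T → r4=0x32
[6] flags=0010 MI?F → skip
[7] flags=0010 PL?T → r4=0xb5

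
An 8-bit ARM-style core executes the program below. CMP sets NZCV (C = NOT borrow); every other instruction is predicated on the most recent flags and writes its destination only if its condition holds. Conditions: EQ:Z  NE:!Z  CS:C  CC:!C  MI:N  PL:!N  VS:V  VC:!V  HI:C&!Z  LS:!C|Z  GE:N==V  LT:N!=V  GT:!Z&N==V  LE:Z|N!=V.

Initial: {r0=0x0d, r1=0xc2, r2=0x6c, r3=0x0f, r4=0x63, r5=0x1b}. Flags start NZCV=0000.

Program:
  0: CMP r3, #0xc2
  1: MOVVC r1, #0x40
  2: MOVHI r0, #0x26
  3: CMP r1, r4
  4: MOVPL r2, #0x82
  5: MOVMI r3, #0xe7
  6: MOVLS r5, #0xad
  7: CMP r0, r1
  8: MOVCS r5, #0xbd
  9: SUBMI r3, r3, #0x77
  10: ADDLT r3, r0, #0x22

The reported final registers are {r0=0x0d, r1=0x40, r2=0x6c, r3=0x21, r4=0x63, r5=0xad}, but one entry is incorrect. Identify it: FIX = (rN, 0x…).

0: ✓ CMP  NZCV=0000
1: ✓ MOVVC  r1←0x40
2: · MOVHI
3: ✓ CMP  NZCV=1000
4: · MOVPL
5: ✓ MOVMI  r3←0xe7
6: ✓ MOVLS  r5←0xad
7: ✓ CMP  NZCV=1000
8: · MOVCS
9: ✓ SUBMI  r3←0x70
10: ✓ ADDLT  r3←0x2f

FIX = (r3, 0x2f)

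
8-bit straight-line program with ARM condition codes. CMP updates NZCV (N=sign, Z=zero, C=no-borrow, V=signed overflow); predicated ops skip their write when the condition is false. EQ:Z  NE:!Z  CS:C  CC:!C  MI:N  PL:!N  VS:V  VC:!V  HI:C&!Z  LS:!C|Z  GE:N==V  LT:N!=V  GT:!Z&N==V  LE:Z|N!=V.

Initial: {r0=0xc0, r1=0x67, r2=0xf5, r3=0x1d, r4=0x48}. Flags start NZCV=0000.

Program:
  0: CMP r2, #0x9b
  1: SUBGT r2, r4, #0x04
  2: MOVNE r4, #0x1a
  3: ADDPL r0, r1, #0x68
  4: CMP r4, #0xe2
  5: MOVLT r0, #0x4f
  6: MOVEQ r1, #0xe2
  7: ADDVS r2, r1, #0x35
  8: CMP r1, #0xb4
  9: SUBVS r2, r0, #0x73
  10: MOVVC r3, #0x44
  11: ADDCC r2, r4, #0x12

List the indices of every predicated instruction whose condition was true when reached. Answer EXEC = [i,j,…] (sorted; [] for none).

EXEC = [1,2,3,9,11]

0: ✓ CMP  NZCV=0010
1: ✓ SUBGT  r2←0x44
2: ✓ MOVNE  r4←0x1a
3: ✓ ADDPL  r0←0xcf
4: ✓ CMP  NZCV=0000
5: · MOVLT
6: · MOVEQ
7: · ADDVS
8: ✓ CMP  NZCV=1001
9: ✓ SUBVS  r2←0x5c
10: · MOVVC
11: ✓ ADDCC  r2←0x2c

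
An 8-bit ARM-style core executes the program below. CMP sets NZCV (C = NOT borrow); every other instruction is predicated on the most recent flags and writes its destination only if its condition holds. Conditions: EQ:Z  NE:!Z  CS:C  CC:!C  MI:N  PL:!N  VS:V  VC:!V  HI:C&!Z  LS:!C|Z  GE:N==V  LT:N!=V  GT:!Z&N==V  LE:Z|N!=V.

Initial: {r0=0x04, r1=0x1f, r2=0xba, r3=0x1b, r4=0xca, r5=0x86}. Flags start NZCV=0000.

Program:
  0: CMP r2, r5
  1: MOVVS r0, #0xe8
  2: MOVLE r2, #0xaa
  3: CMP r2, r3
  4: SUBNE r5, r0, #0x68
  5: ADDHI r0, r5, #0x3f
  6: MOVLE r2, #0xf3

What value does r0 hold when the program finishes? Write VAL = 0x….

0: ✓ CMP  NZCV=0010
1: · MOVVS
2: · MOVLE
3: ✓ CMP  NZCV=1010
4: ✓ SUBNE  r5←0x9c
5: ✓ ADDHI  r0←0xdb
6: ✓ MOVLE  r2←0xf3

VAL = 0xdb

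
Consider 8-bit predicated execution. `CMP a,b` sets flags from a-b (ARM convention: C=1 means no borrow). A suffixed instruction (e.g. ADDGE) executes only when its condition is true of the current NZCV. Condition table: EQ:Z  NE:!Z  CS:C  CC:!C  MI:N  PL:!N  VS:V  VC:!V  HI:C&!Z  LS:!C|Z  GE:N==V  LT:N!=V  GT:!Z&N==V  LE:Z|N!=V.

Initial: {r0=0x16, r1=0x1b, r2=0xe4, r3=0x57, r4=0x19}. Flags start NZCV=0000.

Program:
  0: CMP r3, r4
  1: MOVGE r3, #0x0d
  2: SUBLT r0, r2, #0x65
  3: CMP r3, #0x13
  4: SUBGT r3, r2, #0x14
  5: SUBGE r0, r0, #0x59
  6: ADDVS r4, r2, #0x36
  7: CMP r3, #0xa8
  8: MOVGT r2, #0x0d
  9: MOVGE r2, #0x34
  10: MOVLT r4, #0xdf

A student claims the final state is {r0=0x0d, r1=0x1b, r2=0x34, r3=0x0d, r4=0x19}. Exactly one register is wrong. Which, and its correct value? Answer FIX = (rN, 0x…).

[0] flags=0010 → (cmp)
[1] flags=0010 GE?T → r3=0x0d
[2] flags=0010 LT?F → skip
[3] flags=1000 → (cmp)
[4] flags=1000 GT?F → skip
[5] flags=1000 GE?F → skip
[6] flags=1000 VS?F → skip
[7] flags=0000 → (cmp)
[8] flags=0000 GT?T → r2=0x0d
[9] flags=0000 GE?T → r2=0x34
[10] flags=0000 LT?F → skip

FIX = (r0, 0x16)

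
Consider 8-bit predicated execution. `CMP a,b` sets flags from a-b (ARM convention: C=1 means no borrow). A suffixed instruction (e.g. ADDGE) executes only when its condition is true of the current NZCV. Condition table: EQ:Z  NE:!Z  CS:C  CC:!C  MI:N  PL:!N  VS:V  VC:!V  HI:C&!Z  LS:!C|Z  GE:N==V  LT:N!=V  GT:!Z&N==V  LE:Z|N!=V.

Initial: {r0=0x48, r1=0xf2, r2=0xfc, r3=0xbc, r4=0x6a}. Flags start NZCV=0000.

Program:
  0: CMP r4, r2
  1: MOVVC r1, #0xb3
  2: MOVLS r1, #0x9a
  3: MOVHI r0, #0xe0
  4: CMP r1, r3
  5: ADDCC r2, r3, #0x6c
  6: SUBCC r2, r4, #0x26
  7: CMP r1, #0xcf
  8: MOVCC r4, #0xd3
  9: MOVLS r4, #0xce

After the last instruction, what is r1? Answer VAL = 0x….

VAL = 0x9a

0: ✓ CMP  NZCV=0000
1: ✓ MOVVC  r1←0xb3
2: ✓ MOVLS  r1←0x9a
3: · MOVHI
4: ✓ CMP  NZCV=1000
5: ✓ ADDCC  r2←0x28
6: ✓ SUBCC  r2←0x44
7: ✓ CMP  NZCV=1000
8: ✓ MOVCC  r4←0xd3
9: ✓ MOVLS  r4←0xce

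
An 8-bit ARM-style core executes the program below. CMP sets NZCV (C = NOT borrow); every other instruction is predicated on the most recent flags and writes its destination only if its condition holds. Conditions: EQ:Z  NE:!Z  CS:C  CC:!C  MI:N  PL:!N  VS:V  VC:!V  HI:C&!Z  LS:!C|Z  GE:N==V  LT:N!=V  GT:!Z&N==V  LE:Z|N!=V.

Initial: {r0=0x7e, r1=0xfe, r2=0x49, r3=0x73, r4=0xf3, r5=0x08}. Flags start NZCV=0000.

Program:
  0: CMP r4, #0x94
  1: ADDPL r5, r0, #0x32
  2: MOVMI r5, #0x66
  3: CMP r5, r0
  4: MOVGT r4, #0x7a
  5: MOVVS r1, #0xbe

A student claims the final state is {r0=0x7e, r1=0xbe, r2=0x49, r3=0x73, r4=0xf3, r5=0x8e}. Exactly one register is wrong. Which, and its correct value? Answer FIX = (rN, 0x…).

FIX = (r5, 0xb0)

[0] flags=0010 → (cmp)
[1] flags=0010 PL?T → r5=0xb0
[2] flags=0010 MI?F → skip
[3] flags=0011 → (cmp)
[4] flags=0011 GT?F → skip
[5] flags=0011 VS?T → r1=0xbe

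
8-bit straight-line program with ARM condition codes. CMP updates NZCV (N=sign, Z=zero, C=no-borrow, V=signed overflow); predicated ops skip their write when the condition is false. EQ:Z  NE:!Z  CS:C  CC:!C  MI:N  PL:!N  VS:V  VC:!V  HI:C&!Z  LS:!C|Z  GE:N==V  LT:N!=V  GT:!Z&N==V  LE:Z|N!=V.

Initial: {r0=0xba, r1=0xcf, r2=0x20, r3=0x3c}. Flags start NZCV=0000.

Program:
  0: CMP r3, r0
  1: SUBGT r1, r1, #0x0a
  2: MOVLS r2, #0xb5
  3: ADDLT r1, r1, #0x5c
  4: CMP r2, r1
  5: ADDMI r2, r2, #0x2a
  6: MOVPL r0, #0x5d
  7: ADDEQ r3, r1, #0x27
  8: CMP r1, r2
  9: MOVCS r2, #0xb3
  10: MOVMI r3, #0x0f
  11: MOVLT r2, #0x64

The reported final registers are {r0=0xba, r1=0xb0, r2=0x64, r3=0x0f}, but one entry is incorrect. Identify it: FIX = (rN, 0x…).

0: ✓ CMP  NZCV=1001
1: ✓ SUBGT  r1←0xc5
2: ✓ MOVLS  r2←0xb5
3: · ADDLT
4: ✓ CMP  NZCV=1000
5: ✓ ADDMI  r2←0xdf
6: · MOVPL
7: · ADDEQ
8: ✓ CMP  NZCV=1000
9: · MOVCS
10: ✓ MOVMI  r3←0x0f
11: ✓ MOVLT  r2←0x64

FIX = (r1, 0xc5)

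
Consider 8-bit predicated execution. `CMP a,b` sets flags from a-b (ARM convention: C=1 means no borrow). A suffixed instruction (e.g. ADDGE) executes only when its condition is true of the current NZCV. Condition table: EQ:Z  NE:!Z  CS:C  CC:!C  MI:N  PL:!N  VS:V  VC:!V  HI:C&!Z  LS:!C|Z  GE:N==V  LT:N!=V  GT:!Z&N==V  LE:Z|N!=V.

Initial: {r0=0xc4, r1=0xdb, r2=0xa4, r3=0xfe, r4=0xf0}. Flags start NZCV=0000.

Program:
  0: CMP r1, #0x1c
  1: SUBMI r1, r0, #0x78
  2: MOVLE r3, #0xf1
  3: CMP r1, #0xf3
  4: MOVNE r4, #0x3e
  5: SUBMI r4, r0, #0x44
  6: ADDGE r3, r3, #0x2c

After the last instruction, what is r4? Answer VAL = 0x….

VAL = 0x3e

0: ✓ CMP  NZCV=1010
1: ✓ SUBMI  r1←0x4c
2: ✓ MOVLE  r3←0xf1
3: ✓ CMP  NZCV=0000
4: ✓ MOVNE  r4←0x3e
5: · SUBMI
6: ✓ ADDGE  r3←0x1d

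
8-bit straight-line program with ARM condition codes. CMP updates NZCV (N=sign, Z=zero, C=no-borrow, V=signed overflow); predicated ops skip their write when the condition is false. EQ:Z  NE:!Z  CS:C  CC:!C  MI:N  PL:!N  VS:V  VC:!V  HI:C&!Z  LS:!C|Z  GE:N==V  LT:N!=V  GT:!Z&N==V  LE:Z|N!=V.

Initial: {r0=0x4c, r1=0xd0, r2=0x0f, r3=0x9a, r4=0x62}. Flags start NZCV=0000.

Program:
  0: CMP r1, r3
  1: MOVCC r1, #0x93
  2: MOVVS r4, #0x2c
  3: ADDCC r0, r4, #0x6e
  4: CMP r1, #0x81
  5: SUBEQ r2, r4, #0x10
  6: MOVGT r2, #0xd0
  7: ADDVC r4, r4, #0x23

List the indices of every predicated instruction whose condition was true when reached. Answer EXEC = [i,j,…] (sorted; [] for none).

EXEC = [6,7]

[0] flags=0010 → (cmp)
[1] flags=0010 CC?F → skip
[2] flags=0010 VS?F → skip
[3] flags=0010 CC?F → skip
[4] flags=0010 → (cmp)
[5] flags=0010 EQ?F → skip
[6] flags=0010 GT?T → r2=0xd0
[7] flags=0010 VC?T → r4=0x85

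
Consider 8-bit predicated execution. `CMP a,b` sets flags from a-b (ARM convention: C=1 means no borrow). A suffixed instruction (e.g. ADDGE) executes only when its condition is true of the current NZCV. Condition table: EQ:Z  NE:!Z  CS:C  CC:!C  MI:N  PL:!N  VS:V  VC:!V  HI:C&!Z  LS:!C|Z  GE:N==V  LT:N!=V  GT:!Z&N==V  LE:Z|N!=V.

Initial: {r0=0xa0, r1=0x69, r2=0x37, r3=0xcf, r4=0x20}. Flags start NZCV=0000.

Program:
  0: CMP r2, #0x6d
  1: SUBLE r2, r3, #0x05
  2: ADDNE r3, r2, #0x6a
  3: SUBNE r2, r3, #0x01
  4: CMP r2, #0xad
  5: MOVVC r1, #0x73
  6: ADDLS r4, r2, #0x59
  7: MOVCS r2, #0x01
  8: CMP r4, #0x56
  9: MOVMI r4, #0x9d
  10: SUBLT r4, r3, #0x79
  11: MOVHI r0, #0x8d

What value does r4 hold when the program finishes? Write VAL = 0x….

0: ✓ CMP  NZCV=1000
1: ✓ SUBLE  r2←0xca
2: ✓ ADDNE  r3←0x34
3: ✓ SUBNE  r2←0x33
4: ✓ CMP  NZCV=1001
5: · MOVVC
6: ✓ ADDLS  r4←0x8c
7: · MOVCS
8: ✓ CMP  NZCV=0011
9: · MOVMI
10: ✓ SUBLT  r4←0xbb
11: ✓ MOVHI  r0←0x8d

VAL = 0xbb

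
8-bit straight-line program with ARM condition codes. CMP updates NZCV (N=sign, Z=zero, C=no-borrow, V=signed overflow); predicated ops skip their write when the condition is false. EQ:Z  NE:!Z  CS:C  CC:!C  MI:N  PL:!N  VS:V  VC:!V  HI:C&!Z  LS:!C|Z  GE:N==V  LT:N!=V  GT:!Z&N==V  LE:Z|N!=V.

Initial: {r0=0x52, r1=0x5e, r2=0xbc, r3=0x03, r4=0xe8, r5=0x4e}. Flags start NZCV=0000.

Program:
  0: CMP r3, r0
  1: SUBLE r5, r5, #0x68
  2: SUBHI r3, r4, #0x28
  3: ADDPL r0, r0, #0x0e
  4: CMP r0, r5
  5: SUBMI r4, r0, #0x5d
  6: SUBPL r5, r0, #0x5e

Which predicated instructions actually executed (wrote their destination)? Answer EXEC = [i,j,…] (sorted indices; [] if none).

EXEC = [1,6]

[0] flags=1000 → (cmp)
[1] flags=1000 LE?T → r5=0xe6
[2] flags=1000 HI?F → skip
[3] flags=1000 PL?F → skip
[4] flags=0000 → (cmp)
[5] flags=0000 MI?F → skip
[6] flags=0000 PL?T → r5=0xf4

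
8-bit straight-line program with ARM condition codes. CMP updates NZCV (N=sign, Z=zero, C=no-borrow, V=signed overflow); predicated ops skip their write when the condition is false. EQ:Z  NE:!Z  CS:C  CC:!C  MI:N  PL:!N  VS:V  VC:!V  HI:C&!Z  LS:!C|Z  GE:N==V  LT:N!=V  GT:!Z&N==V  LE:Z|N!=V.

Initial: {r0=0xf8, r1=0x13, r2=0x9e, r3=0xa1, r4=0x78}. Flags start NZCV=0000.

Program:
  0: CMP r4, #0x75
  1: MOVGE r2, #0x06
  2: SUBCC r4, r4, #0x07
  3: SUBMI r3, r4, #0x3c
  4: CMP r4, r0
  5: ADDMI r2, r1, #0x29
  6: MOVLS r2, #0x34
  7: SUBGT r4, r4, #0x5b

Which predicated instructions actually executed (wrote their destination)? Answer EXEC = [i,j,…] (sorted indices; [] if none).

EXEC = [1,5,6,7]

[0] flags=0010 → (cmp)
[1] flags=0010 GE?T → r2=0x06
[2] flags=0010 CC?F → skip
[3] flags=0010 MI?F → skip
[4] flags=1001 → (cmp)
[5] flags=1001 MI?T → r2=0x3c
[6] flags=1001 LS?T → r2=0x34
[7] flags=1001 GT?T → r4=0x1d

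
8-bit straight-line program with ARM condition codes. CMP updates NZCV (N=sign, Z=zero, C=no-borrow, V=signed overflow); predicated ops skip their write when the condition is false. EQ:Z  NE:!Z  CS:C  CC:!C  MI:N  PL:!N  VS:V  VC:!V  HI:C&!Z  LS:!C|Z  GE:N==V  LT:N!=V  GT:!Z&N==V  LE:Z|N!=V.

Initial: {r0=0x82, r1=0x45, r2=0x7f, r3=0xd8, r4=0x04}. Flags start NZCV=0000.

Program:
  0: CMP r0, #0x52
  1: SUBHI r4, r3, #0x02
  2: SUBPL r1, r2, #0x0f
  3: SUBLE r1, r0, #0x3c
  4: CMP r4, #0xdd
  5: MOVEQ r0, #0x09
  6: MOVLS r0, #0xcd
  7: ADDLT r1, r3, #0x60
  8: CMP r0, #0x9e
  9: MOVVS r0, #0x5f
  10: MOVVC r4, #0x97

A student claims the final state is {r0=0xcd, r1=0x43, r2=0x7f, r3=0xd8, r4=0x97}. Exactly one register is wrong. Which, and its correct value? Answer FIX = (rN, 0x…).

[0] flags=0011 → (cmp)
[1] flags=0011 HI?T → r4=0xd6
[2] flags=0011 PL?T → r1=0x70
[3] flags=0011 LE?T → r1=0x46
[4] flags=1000 → (cmp)
[5] flags=1000 EQ?F → skip
[6] flags=1000 LS?T → r0=0xcd
[7] flags=1000 LT?T → r1=0x38
[8] flags=0010 → (cmp)
[9] flags=0010 VS?F → skip
[10] flags=0010 VC?T → r4=0x97

FIX = (r1, 0x38)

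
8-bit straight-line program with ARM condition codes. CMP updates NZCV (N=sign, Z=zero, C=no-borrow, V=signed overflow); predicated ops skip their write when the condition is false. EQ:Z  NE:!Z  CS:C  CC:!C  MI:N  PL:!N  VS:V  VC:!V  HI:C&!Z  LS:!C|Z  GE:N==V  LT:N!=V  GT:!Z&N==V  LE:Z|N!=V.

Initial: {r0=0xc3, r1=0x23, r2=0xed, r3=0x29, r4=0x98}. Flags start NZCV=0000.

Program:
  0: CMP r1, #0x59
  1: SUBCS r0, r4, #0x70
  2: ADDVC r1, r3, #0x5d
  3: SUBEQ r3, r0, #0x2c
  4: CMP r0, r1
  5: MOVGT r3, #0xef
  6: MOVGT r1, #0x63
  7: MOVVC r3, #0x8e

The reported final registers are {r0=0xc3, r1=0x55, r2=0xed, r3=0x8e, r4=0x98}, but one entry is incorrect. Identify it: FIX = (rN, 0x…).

FIX = (r1, 0x63)

0: ✓ CMP  NZCV=1000
1: · SUBCS
2: ✓ ADDVC  r1←0x86
3: · SUBEQ
4: ✓ CMP  NZCV=0010
5: ✓ MOVGT  r3←0xef
6: ✓ MOVGT  r1←0x63
7: ✓ MOVVC  r3←0x8e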